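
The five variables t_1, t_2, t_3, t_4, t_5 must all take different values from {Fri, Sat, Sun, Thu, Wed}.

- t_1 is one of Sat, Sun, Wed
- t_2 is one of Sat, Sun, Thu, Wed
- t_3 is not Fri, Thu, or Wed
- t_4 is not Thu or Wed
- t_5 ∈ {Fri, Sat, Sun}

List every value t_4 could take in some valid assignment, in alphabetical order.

Fri, Sat, Sun

The 5 variables together cover exactly {Fri, Sat, Sun, Thu, Wed} — 5 values for 5 variables — and Thu appears only in t_2's list, so t_2 = Thu.
Among the 4 still-open variables, Wed fits only t_1 (and all 4 values in {Fri, Sat, Sun, Wed} must be used), so t_1 = Wed.
No further eliminations apply; t_4 can still be any of Fri, Sat, Sun.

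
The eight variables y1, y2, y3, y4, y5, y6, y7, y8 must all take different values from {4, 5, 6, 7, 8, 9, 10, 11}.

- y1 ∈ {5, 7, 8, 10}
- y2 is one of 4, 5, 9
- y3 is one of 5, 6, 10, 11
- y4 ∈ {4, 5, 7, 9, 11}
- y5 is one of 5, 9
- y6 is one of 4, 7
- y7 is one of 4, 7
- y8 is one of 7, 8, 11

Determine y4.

The 8 variables together cover exactly {4, 5, 6, 7, 8, 9, 10, 11} — 8 values for 8 variables — and 6 appears only in y3's list, so y3 = 6.
The 7 still-open variables together cover exactly {4, 5, 7, 8, 9, 10, 11} — 7 values for 7 variables — and 10 appears only in y1's list, so y1 = 10.
The 6 still-open variables together cover exactly {4, 5, 7, 8, 9, 11} — 6 values for 6 variables — and 8 appears only in y8's list, so y8 = 8.
The 5 still-open variables together cover exactly {4, 5, 7, 9, 11} — 5 values for 5 variables — and 11 appears only in y4's list, so y4 = 11.

11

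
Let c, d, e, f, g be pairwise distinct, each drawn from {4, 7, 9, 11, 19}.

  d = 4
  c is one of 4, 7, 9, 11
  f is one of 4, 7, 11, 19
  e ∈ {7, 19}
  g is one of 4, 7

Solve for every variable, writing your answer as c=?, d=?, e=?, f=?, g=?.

d must be 4 (only option left). So c, f, g can't be 4.
g's domain is down to {7}, so g = 7. Eliminate 7 elsewhere: c, e, f.
e has just one choice, so e = 19. Remove 19 from f.
That leaves f = 11. Remove 11 from c.
c must be 9 (only option left).

c=9, d=4, e=19, f=11, g=7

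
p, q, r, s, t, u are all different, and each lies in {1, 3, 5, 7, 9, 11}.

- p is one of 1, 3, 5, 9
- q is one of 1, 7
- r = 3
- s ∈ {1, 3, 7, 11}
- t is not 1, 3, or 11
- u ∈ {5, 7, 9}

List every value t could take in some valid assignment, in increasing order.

5, 7, 9

r has just one choice, so r = 3. So p, s can't be 3.
The 5 still-open variables together cover exactly {1, 5, 7, 9, 11} — 5 values for 5 variables — and 11 appears only in s's list, so s = 11.
No further eliminations apply; t can still be any of 5, 7, 9.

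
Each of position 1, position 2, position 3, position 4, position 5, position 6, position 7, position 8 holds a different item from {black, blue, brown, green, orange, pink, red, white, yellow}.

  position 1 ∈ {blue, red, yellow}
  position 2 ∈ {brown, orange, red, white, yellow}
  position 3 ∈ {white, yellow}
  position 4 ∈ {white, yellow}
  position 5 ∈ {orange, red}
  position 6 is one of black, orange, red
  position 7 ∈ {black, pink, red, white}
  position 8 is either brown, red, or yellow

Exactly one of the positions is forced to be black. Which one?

The 8 variables together cover exactly {black, blue, brown, orange, pink, red, white, yellow} — 8 values for 8 variables — and blue appears only in position 1's list, so position 1 = blue.
The 7 still-open variables draw from only 7 values {black, brown, orange, pink, red, white, yellow}, so each is used; only position 7 can be pink, hence position 7 = pink.
Among the 6 still-open variables, black fits only position 6 (and all 6 values in {black, brown, orange, red, white, yellow} must be used), so position 6 = black.

position 6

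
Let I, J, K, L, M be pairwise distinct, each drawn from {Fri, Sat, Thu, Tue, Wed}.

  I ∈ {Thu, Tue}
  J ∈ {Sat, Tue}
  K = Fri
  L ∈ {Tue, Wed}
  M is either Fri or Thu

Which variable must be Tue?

K has just one choice, so K = Fri. So M can't be Fri.
M must be Thu (only option left). Eliminate Thu elsewhere: I.
So Tue goes to I.

I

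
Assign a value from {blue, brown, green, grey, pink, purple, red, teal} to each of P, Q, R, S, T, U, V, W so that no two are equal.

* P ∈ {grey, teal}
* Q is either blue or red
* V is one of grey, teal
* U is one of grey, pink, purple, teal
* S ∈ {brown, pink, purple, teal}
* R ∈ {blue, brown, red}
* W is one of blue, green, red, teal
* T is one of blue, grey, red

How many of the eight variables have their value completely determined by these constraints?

2

The 8 variables draw from only 8 values {blue, brown, green, grey, pink, purple, red, teal}, so each is used; only W can be green, hence W = green.
The 2 variables P and V are confined to {grey, teal}, which locks those values in; drop them from S, T, U.
Q and T share exactly the 2 values {blue, red}; by pigeonhole those values go to them, so strike blue, red from R.
R's domain is down to {brown}, so R = brown. So S can't be brown.
Determined: R=brown, W=green. The other variables each still have more than one consistent value. That makes 2.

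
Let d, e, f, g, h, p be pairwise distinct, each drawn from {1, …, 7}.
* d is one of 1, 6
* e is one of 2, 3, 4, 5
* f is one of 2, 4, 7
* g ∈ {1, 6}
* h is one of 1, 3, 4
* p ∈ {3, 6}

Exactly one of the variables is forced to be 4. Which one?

h

d and g between them cover only {1, 6} — a naked pair. Remove those values from h, p.
p's domain is down to {3}, so p = 3. Eliminate 3 elsewhere: e, h.
So 4 goes to h.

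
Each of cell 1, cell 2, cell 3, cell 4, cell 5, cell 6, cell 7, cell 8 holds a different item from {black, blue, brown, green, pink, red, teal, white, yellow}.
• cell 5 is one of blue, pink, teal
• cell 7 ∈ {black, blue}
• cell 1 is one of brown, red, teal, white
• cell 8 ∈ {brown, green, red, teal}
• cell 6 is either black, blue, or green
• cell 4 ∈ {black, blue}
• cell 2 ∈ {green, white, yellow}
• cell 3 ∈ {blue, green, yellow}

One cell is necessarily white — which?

cell 4 and cell 7 between them cover only {black, blue} — a naked pair. Remove those values from cell 3, cell 5, cell 6.
cell 6 has just one choice, so cell 6 = green. Strike green from cell 2, cell 3, cell 8.
cell 3 has just one choice, so cell 3 = yellow. Strike yellow from cell 2.
So white goes to cell 2.

cell 2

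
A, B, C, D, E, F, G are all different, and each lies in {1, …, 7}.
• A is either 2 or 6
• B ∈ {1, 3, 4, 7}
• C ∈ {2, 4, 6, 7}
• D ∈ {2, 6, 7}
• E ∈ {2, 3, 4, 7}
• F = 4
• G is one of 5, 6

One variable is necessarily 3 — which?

E

F's domain is down to {4}, so F = 4. So B, C, E can't be 4.
The 6 still-open variables together cover exactly {1, 2, 3, 5, 6, 7} — 6 values for 6 variables — and 1 appears only in B's list, so B = 1.
The 5 still-open variables together cover exactly {2, 3, 5, 6, 7} — 5 values for 5 variables — and 3 appears only in E's list, so E = 3.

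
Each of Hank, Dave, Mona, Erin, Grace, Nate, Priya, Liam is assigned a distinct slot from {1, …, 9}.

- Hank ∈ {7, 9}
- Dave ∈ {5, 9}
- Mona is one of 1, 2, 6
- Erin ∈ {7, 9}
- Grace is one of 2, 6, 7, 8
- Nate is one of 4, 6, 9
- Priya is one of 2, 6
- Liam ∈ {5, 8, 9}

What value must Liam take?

8

The 8 variables together cover exactly {1, 2, 4, 5, 6, 7, 8, 9} — 8 values for 8 variables — and 1 appears only in Mona's list, so Mona = 1.
The 7 still-open variables draw from only 7 values {2, 4, 5, 6, 7, 8, 9}, so each is used; only Nate can be 4, hence Nate = 4.
The 2 variables Hank and Erin are confined to {7, 9}, which locks those values in; drop them from Dave, Grace, Liam.
Dave has just one choice, so Dave = 5. So Liam can't be 5.
So Liam = 8.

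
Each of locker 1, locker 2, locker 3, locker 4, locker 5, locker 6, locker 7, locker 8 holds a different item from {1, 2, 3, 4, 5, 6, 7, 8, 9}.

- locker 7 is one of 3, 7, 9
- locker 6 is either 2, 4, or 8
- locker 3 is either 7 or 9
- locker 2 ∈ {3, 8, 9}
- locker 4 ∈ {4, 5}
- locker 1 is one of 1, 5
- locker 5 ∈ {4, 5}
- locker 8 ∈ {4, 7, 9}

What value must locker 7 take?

3

Among the 8 variables, 1 fits only locker 1 (and all 8 values in {1, 2, 3, 4, 5, 7, 8, 9} must be used), so locker 1 = 1.
Among the 7 still-open variables, 2 fits only locker 6 (and all 7 values in {2, 3, 4, 5, 7, 8, 9} must be used), so locker 6 = 2.
The 6 still-open variables draw from only 6 values {3, 4, 5, 7, 8, 9}, so each is used; only locker 2 can be 8, hence locker 2 = 8.
Among the 5 still-open variables, 3 fits only locker 7 (and all 5 values in {3, 4, 5, 7, 9} must be used), so locker 7 = 3.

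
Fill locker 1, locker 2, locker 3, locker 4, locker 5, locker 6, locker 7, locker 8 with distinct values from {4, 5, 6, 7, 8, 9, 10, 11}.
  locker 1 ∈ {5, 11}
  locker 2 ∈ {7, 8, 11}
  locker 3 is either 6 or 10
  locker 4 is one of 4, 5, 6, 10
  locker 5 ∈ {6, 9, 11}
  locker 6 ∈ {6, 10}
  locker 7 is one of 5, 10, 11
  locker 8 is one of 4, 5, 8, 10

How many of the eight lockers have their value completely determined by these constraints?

Among the 8 variables, 7 fits only locker 2 (and all 8 values in {4, 5, 6, 7, 8, 9, 10, 11} must be used), so locker 2 = 7.
The 7 still-open variables together cover exactly {4, 5, 6, 8, 9, 10, 11} — 7 values for 7 variables — and 8 appears only in locker 8's list, so locker 8 = 8.
The 6 still-open variables together cover exactly {4, 5, 6, 9, 10, 11} — 6 values for 6 variables — and 4 appears only in locker 4's list, so locker 4 = 4.
The 5 still-open variables together cover exactly {5, 6, 9, 10, 11} — 5 values for 5 variables — and 9 appears only in locker 5's list, so locker 5 = 9.
The 2 variables locker 3 and locker 6 are confined to {6, 10}, which locks those values in; drop them from locker 7.
Determined: locker 2=7, locker 4=4, locker 5=9, locker 8=8. The other lockers each still have more than one consistent value. That makes 4.

4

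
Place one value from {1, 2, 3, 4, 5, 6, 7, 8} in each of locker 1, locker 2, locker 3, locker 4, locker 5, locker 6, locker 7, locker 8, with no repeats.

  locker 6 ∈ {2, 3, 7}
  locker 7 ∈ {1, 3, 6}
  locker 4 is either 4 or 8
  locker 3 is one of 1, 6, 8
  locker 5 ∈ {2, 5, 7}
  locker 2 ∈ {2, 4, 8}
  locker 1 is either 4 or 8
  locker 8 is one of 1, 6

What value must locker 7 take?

3

Among the 8 variables, 5 fits only locker 5 (and all 8 values in {1, 2, 3, 4, 5, 6, 7, 8} must be used), so locker 5 = 5.
The 7 still-open variables together cover exactly {1, 2, 3, 4, 6, 7, 8} — 7 values for 7 variables — and 7 appears only in locker 6's list, so locker 6 = 7.
Among the 6 still-open variables, 2 fits only locker 2 (and all 6 values in {1, 2, 3, 4, 6, 8} must be used), so locker 2 = 2.
The 5 still-open variables together cover exactly {1, 3, 4, 6, 8} — 5 values for 5 variables — and 3 appears only in locker 7's list, so locker 7 = 3.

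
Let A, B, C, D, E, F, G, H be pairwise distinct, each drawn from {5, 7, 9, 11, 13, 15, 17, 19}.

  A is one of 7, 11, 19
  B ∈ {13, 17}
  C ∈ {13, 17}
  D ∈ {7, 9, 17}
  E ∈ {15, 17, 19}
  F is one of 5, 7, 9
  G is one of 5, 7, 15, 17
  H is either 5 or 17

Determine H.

The 8 variables draw from only 8 values {5, 7, 9, 11, 13, 15, 17, 19}, so each is used; only A can be 11, hence A = 11.
Among the 7 still-open variables, 19 fits only E (and all 7 values in {5, 7, 9, 13, 15, 17, 19} must be used), so E = 19.
The 6 still-open variables draw from only 6 values {5, 7, 9, 13, 15, 17}, so each is used; only G can be 15, hence G = 15.
B and C between them cover only {13, 17} — a naked pair. Remove those values from D, H.
So H = 5.

5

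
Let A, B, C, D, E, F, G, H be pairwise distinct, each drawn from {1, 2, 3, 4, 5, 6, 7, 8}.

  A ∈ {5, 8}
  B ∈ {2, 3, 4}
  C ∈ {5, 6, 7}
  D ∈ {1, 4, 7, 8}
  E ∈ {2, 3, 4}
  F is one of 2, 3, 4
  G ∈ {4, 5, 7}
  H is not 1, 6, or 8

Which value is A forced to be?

The 8 variables draw from only 8 values {1, 2, 3, 4, 5, 6, 7, 8}, so each is used; only D can be 1, hence D = 1.
The 7 still-open variables draw from only 7 values {2, 3, 4, 5, 6, 7, 8}, so each is used; only C can be 6, hence C = 6.
Among the 6 still-open variables, 8 fits only A (and all 6 values in {2, 3, 4, 5, 7, 8} must be used), so A = 8.

8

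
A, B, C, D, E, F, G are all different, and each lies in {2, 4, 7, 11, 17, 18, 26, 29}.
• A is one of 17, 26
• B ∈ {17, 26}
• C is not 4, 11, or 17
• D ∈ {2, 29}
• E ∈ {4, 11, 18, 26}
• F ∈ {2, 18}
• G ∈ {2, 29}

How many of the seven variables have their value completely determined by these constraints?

The 2 variables A and B are confined to {17, 26}, which locks those values in; drop them from C, E.
D and G share exactly the 2 values {2, 29}; by pigeonhole those values go to them, so strike 2, 29 from C, F.
F must be 18 (only option left). Strike 18 from C, E.
That leaves C = 7.
Determined: C=7, F=18. The other variables each still have more than one consistent value. That makes 2.

2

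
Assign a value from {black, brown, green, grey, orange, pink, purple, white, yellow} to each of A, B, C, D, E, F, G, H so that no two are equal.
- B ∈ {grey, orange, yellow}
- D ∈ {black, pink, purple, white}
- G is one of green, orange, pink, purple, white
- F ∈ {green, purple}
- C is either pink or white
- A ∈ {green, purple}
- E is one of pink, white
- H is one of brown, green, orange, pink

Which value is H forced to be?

A and F share exactly the 2 values {green, purple}; by pigeonhole those values go to them, so strike green, purple from D, G, H.
C and E share exactly the 2 values {pink, white}; by pigeonhole those values go to them, so strike pink, white from D, G, H.
D's domain is down to {black}, so D = black.
G has just one choice, so G = orange. So B, H can't be orange.
So H = brown.

brown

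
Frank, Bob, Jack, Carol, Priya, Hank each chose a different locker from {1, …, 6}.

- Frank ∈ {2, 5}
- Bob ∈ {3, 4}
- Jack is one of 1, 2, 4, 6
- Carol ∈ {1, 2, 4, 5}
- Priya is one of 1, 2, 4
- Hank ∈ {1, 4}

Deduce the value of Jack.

The 6 variables draw from only 6 values {1, 2, 3, 4, 5, 6}, so each is used; only Bob can be 3, hence Bob = 3.
Among the 5 still-open variables, 6 fits only Jack (and all 5 values in {1, 2, 4, 5, 6} must be used), so Jack = 6.

6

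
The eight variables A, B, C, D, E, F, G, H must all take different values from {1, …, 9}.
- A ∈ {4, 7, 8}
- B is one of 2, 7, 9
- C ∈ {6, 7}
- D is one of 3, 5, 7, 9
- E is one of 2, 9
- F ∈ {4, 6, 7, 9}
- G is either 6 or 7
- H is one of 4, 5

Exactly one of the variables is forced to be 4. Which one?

Among the 8 variables, 3 fits only D (and all 8 values in {2, 3, 4, 5, 6, 7, 8, 9} must be used), so D = 3.
The 7 still-open variables together cover exactly {2, 4, 5, 6, 7, 8, 9} — 7 values for 7 variables — and 5 appears only in H's list, so H = 5.
The 6 still-open variables together cover exactly {2, 4, 6, 7, 8, 9} — 6 values for 6 variables — and 8 appears only in A's list, so A = 8.
Among the 5 still-open variables, 4 fits only F (and all 5 values in {2, 4, 6, 7, 9} must be used), so F = 4.

F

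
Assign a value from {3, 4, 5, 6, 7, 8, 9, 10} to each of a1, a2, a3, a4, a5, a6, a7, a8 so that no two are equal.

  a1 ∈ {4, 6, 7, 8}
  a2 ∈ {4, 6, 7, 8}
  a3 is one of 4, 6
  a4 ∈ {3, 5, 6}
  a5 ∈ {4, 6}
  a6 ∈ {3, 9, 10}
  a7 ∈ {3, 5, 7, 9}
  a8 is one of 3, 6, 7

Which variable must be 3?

a8

The 8 variables together cover exactly {3, 4, 5, 6, 7, 8, 9, 10} — 8 values for 8 variables — and 10 appears only in a6's list, so a6 = 10.
The 7 still-open variables draw from only 7 values {3, 4, 5, 6, 7, 8, 9}, so each is used; only a7 can be 9, hence a7 = 9.
Among the 6 still-open variables, 5 fits only a4 (and all 6 values in {3, 4, 5, 6, 7, 8} must be used), so a4 = 5.
The 5 still-open variables draw from only 5 values {3, 4, 6, 7, 8}, so each is used; only a8 can be 3, hence a8 = 3.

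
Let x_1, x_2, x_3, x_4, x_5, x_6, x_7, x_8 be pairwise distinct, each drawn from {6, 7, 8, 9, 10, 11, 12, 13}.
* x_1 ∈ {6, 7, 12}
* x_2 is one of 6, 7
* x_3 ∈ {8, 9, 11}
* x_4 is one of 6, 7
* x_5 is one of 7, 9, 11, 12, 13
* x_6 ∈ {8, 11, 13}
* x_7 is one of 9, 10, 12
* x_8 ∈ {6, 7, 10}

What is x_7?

The 2 variables x_2 and x_4 are confined to {6, 7}, which locks those values in; drop them from x_1, x_5, x_8.
x_1 must be 12 (only option left). Eliminate 12 elsewhere: x_5, x_7.
x_8 has just one choice, so x_8 = 10. So x_7 can't be 10.
So x_7 = 9.

9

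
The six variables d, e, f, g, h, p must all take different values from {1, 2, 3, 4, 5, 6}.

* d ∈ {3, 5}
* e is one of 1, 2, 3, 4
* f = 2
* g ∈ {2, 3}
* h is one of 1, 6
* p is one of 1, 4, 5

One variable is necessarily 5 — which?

f's domain is down to {2}, so f = 2. Eliminate 2 elsewhere: e, g.
g has just one choice, so g = 3. So d, e can't be 3.
So 5 goes to d.

d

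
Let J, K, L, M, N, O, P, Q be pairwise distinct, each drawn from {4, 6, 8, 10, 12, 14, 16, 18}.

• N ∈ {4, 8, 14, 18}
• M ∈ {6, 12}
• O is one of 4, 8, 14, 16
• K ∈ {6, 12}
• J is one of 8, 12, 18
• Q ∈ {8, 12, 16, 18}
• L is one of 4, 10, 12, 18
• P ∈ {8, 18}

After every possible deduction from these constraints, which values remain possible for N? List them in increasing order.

The 8 variables together cover exactly {4, 6, 8, 10, 12, 14, 16, 18} — 8 values for 8 variables — and 10 appears only in L's list, so L = 10.
K and M share exactly the 2 values {6, 12}; by pigeonhole those values go to them, so strike 6, 12 from J, Q.
J and P share exactly the 2 values {8, 18}; by pigeonhole those values go to them, so strike 8, 18 from N, O, Q.
Q has just one choice, so Q = 16. Eliminate 16 elsewhere: O.
No further eliminations apply; N can still be any of 4, 14.

4, 14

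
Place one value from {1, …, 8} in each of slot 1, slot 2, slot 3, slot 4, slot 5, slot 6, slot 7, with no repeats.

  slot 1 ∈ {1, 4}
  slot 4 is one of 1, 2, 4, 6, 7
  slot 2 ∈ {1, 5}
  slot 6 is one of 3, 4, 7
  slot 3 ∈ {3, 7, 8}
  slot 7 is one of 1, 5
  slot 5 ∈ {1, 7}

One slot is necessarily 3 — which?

slot 6

slot 2 and slot 7 share exactly the 2 values {1, 5}; by pigeonhole those values go to them, so strike 1, 5 from slot 1, slot 4, slot 5.
slot 1's domain is down to {4}, so slot 1 = 4. Eliminate 4 elsewhere: slot 4, slot 6.
slot 5's domain is down to {7}, so slot 5 = 7. So slot 3, slot 4, slot 6 can't be 7.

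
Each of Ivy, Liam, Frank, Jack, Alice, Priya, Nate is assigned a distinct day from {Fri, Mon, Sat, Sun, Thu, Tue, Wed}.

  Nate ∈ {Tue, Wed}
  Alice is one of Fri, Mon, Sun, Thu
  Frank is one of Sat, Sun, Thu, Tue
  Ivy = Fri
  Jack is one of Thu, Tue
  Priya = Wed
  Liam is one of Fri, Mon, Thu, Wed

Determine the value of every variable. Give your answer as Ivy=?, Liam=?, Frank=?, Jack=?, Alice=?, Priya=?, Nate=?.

Ivy has just one choice, so Ivy = Fri. So Liam, Alice can't be Fri.
Priya must be Wed (only option left). So Liam, Nate can't be Wed.
Nate has just one choice, so Nate = Tue. Strike Tue from Frank, Jack.
Jack's domain is down to {Thu}, so Jack = Thu. Remove Thu from Liam, Frank, Alice.
That leaves Liam = Mon. Remove Mon from Alice.
That leaves Alice = Sun. Eliminate Sun elsewhere: Frank.
That leaves Frank = Sat.

Ivy=Fri, Liam=Mon, Frank=Sat, Jack=Thu, Alice=Sun, Priya=Wed, Nate=Tue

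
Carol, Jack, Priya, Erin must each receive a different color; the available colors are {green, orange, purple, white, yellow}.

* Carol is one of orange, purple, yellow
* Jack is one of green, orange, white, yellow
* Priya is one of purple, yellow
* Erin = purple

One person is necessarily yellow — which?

Priya

Erin has just one choice, so Erin = purple. Remove purple from Carol, Priya.
So yellow goes to Priya.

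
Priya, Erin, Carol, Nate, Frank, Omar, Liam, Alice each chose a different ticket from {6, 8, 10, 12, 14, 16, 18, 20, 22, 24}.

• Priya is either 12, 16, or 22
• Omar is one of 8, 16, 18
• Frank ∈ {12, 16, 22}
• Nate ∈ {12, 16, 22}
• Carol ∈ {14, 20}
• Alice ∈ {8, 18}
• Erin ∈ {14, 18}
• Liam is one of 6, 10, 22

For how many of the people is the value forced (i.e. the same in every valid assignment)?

2

Priya, Nate, Frank between them cover only {12, 16, 22} — a naked triple. Remove those values from Omar, Liam.
Omar and Alice between them cover only {8, 18} — a naked pair. Remove those values from Erin.
Erin must be 14 (only option left). Remove 14 from Carol.
That leaves Carol = 20.
Determined: Erin=14, Carol=20. The other people each still have more than one consistent value. That makes 2.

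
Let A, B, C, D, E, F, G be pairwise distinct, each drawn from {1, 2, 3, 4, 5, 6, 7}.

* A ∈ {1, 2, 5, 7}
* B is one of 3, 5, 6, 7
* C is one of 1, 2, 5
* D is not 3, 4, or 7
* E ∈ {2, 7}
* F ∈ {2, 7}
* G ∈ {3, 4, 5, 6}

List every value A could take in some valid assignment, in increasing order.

The 7 variables together cover exactly {1, 2, 3, 4, 5, 6, 7} — 7 values for 7 variables — and 4 appears only in G's list, so G = 4.
The 6 still-open variables draw from only 6 values {1, 2, 3, 5, 6, 7}, so each is used; only B can be 3, hence B = 3.
The 5 still-open variables draw from only 5 values {1, 2, 5, 6, 7}, so each is used; only D can be 6, hence D = 6.
E and F between them cover only {2, 7} — a naked pair. Remove those values from A, C.
No further eliminations apply; A can still be any of 1, 5.

1, 5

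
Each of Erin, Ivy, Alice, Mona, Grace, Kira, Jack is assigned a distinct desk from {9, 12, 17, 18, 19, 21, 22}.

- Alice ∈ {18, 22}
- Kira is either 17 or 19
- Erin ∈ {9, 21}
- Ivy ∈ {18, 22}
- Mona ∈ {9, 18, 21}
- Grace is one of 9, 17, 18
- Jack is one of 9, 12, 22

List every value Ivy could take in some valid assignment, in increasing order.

The 7 variables together cover exactly {9, 12, 17, 18, 19, 21, 22} — 7 values for 7 variables — and 12 appears only in Jack's list, so Jack = 12.
The 6 still-open variables together cover exactly {9, 17, 18, 19, 21, 22} — 6 values for 6 variables — and 19 appears only in Kira's list, so Kira = 19.
The 5 still-open variables draw from only 5 values {9, 17, 18, 21, 22}, so each is used; only Grace can be 17, hence Grace = 17.
Ivy and Alice between them cover only {18, 22} — a naked pair. Remove those values from Mona.
No further eliminations apply; Ivy can still be any of 18, 22.

18, 22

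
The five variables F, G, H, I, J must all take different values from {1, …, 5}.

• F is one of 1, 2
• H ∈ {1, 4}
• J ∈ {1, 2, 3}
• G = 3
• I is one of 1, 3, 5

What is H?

4

G must be 3 (only option left). Remove 3 from I, J.
The 4 still-open variables draw from only 4 values {1, 2, 4, 5}, so each is used; only H can be 4, hence H = 4.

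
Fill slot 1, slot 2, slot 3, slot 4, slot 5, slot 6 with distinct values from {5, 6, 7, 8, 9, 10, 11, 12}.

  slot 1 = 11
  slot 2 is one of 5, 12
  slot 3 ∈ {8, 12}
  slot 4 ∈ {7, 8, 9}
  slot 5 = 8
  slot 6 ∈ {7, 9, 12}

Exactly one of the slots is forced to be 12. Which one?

slot 3

slot 1 must be 11 (only option left).
slot 5 has just one choice, so slot 5 = 8. Remove 8 from slot 3, slot 4.
So 12 goes to slot 3.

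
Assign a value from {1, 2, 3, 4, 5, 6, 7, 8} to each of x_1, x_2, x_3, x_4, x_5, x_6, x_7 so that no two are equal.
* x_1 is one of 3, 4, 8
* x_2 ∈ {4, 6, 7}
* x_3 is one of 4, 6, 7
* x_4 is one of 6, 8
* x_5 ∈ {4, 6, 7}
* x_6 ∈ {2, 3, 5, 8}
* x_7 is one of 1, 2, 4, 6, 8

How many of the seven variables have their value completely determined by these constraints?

x_2, x_3, x_5 share exactly the 3 values {4, 6, 7}; by pigeonhole those values go to them, so strike 4, 6, 7 from x_1, x_4, x_7.
That leaves x_4 = 8. Eliminate 8 elsewhere: x_1, x_6, x_7.
x_1 must be 3 (only option left). Eliminate 3 elsewhere: x_6.
Determined: x_1=3, x_4=8. The other variables each still have more than one consistent value. That makes 2.

2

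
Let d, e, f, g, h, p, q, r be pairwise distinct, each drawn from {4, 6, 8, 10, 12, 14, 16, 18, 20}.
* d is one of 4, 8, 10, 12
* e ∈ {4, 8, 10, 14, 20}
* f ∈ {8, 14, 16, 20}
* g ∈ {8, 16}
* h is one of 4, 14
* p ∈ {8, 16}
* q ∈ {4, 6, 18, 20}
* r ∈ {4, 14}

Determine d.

g and p share exactly the 2 values {8, 16}; by pigeonhole those values go to them, so strike 8, 16 from d, e, f.
h and r share exactly the 2 values {4, 14}; by pigeonhole those values go to them, so strike 4, 14 from d, e, f, q.
f has just one choice, so f = 20. So e, q can't be 20.
e must be 10 (only option left). Eliminate 10 elsewhere: d.
So d = 12.

12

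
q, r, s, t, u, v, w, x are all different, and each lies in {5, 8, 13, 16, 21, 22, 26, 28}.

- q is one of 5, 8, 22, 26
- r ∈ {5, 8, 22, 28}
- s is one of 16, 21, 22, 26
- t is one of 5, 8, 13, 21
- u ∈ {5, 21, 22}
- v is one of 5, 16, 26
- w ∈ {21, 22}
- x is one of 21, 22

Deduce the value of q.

8

The 8 variables together cover exactly {5, 8, 13, 16, 21, 22, 26, 28} — 8 values for 8 variables — and 13 appears only in t's list, so t = 13.
The 7 still-open variables together cover exactly {5, 8, 16, 21, 22, 26, 28} — 7 values for 7 variables — and 28 appears only in r's list, so r = 28.
The 6 still-open variables draw from only 6 values {5, 8, 16, 21, 22, 26}, so each is used; only q can be 8, hence q = 8.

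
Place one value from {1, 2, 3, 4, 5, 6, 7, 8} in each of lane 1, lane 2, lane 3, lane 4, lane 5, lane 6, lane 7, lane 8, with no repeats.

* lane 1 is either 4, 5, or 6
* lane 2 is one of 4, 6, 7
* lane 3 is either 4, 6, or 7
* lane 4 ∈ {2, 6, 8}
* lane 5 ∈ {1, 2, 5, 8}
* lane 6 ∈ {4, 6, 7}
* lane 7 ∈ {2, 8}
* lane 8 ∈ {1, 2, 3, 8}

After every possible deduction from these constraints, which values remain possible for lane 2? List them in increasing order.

Among the 8 variables, 3 fits only lane 8 (and all 8 values in {1, 2, 3, 4, 5, 6, 7, 8} must be used), so lane 8 = 3.
The 7 still-open variables draw from only 7 values {1, 2, 4, 5, 6, 7, 8}, so each is used; only lane 5 can be 1, hence lane 5 = 1.
The 6 still-open variables together cover exactly {2, 4, 5, 6, 7, 8} — 6 values for 6 variables — and 5 appears only in lane 1's list, so lane 1 = 5.
The 3 variables lane 2, lane 3, lane 6 are confined to {4, 6, 7}, which locks those values in; drop them from lane 4.
No further eliminations apply; lane 2 can still be any of 4, 6, 7.

4, 6, 7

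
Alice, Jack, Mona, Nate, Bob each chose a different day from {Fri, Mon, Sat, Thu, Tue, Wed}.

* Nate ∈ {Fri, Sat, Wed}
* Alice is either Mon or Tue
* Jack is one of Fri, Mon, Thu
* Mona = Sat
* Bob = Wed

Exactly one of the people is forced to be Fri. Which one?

Mona has just one choice, so Mona = Sat. So Nate can't be Sat.
Bob's domain is down to {Wed}, so Bob = Wed. Strike Wed from Nate.
So Fri goes to Nate.

Nate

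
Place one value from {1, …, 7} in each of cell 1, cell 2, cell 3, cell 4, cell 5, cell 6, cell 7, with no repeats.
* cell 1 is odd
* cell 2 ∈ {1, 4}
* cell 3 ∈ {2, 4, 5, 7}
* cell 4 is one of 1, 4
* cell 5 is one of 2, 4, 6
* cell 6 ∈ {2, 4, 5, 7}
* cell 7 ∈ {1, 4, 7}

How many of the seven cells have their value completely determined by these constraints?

3

The 7 variables draw from only 7 values {1, 2, 3, 4, 5, 6, 7}, so each is used; only cell 1 can be 3, hence cell 1 = 3.
The 6 still-open variables draw from only 6 values {1, 2, 4, 5, 6, 7}, so each is used; only cell 5 can be 6, hence cell 5 = 6.
cell 2 and cell 4 between them cover only {1, 4} — a naked pair. Remove those values from cell 3, cell 6, cell 7.
cell 7 has just one choice, so cell 7 = 7. So cell 3, cell 6 can't be 7.
Determined: cell 1=3, cell 5=6, cell 7=7. The other cells each still have more than one consistent value. That makes 3.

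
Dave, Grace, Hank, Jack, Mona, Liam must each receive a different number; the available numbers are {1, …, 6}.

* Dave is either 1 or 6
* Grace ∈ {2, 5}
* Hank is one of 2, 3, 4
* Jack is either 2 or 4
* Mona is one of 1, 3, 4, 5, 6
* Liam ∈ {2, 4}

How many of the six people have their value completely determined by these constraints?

The 2 variables Jack and Liam are confined to {2, 4}, which locks those values in; drop them from Grace, Hank, Mona.
Grace's domain is down to {5}, so Grace = 5. Remove 5 from Mona.
That leaves Hank = 3. Remove 3 from Mona.
Determined: Grace=5, Hank=3. The other people each still have more than one consistent value. That makes 2.

2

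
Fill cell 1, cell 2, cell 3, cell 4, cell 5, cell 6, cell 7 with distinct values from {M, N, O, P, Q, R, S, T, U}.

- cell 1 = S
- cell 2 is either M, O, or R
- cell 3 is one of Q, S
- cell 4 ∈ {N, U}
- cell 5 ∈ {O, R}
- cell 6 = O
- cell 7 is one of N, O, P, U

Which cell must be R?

cell 5

cell 1's domain is down to {S}, so cell 1 = S. So cell 3 can't be S.
cell 3's domain is down to {Q}, so cell 3 = Q.
cell 6 must be O (only option left). Eliminate O elsewhere: cell 2, cell 5, cell 7.
So R goes to cell 5.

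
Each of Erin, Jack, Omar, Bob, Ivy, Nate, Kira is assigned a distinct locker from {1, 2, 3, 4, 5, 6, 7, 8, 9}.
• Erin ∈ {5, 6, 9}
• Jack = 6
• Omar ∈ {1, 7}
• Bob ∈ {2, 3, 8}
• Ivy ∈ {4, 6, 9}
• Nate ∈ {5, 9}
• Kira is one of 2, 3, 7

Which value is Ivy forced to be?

Jack's domain is down to {6}, so Jack = 6. Strike 6 from Erin, Ivy.
Erin and Nate between them cover only {5, 9} — a naked pair. Remove those values from Ivy.
So Ivy = 4.

4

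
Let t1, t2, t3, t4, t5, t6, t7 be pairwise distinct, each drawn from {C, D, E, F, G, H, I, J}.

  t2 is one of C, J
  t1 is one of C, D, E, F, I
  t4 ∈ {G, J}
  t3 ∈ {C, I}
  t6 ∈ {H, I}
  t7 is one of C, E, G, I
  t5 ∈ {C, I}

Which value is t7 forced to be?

t3 and t5 between them cover only {C, I} — a naked pair. Remove those values from t1, t2, t6, t7.
t2's domain is down to {J}, so t2 = J. So t4 can't be J.
That leaves t4 = G. Eliminate G elsewhere: t7.
So t7 = E.

E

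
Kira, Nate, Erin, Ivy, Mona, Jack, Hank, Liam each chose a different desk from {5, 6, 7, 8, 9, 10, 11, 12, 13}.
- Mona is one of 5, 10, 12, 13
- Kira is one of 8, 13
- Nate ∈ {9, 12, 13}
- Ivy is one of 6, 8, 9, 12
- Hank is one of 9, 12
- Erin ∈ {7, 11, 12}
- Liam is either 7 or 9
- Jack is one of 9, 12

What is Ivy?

Jack and Hank between them cover only {9, 12} — a naked pair. Remove those values from Nate, Erin, Ivy, Mona, Liam.
Nate has just one choice, so Nate = 13. Strike 13 from Kira, Mona.
Liam must be 7 (only option left). Remove 7 from Erin.
Kira has just one choice, so Kira = 8. Remove 8 from Ivy.
So Ivy = 6.

6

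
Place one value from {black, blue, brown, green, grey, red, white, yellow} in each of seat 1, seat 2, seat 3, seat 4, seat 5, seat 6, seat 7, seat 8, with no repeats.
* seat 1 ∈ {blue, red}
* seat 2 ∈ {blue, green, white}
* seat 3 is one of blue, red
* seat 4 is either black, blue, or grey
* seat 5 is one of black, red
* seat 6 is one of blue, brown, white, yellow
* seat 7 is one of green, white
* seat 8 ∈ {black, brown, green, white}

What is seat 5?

The 8 variables draw from only 8 values {black, blue, brown, green, grey, red, white, yellow}, so each is used; only seat 4 can be grey, hence seat 4 = grey.
The 7 still-open variables together cover exactly {black, blue, brown, green, red, white, yellow} — 7 values for 7 variables — and yellow appears only in seat 6's list, so seat 6 = yellow.
Among the 6 still-open variables, brown fits only seat 8 (and all 6 values in {black, blue, brown, green, red, white} must be used), so seat 8 = brown.
The 5 still-open variables together cover exactly {black, blue, green, red, white} — 5 values for 5 variables — and black appears only in seat 5's list, so seat 5 = black.

black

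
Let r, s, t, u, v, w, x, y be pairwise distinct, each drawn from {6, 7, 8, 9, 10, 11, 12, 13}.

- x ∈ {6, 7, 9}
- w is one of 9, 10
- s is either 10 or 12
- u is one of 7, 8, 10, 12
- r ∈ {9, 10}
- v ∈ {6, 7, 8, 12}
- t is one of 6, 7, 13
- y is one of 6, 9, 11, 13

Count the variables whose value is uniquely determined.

Among the 8 variables, 11 fits only y (and all 8 values in {6, 7, 8, 9, 10, 11, 12, 13} must be used), so y = 11.
The 7 still-open variables together cover exactly {6, 7, 8, 9, 10, 12, 13} — 7 values for 7 variables — and 13 appears only in t's list, so t = 13.
r and w share exactly the 2 values {9, 10}; by pigeonhole those values go to them, so strike 9, 10 from s, u, x.
s's domain is down to {12}, so s = 12. So u, v can't be 12.
Determined: s=12, t=13, y=11. The other variables each still have more than one consistent value. That makes 3.

3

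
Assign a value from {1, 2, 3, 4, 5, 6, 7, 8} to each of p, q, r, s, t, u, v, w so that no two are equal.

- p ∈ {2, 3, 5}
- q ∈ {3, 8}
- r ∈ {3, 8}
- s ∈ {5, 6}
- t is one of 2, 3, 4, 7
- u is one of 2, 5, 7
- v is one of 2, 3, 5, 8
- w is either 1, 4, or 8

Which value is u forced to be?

7

The 8 variables together cover exactly {1, 2, 3, 4, 5, 6, 7, 8} — 8 values for 8 variables — and 1 appears only in w's list, so w = 1.
The 7 still-open variables together cover exactly {2, 3, 4, 5, 6, 7, 8} — 7 values for 7 variables — and 4 appears only in t's list, so t = 4.
The 6 still-open variables together cover exactly {2, 3, 5, 6, 7, 8} — 6 values for 6 variables — and 6 appears only in s's list, so s = 6.
The 5 still-open variables together cover exactly {2, 3, 5, 7, 8} — 5 values for 5 variables — and 7 appears only in u's list, so u = 7.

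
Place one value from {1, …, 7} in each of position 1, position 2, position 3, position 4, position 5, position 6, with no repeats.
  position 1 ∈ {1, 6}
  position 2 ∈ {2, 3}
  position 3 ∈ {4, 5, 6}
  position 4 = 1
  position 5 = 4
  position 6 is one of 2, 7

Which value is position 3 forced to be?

5

position 4's domain is down to {1}, so position 4 = 1. Eliminate 1 elsewhere: position 1.
position 5 has just one choice, so position 5 = 4. Eliminate 4 elsewhere: position 3.
position 1 has just one choice, so position 1 = 6. Remove 6 from position 3.
So position 3 = 5.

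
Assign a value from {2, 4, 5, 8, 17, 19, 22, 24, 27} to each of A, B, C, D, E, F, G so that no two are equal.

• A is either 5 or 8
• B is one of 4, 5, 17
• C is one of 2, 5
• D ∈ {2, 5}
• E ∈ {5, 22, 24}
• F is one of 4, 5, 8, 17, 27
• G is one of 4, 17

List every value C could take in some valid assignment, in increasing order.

C and D between them cover only {2, 5} — a naked pair. Remove those values from A, B, E, F.
A's domain is down to {8}, so A = 8. Eliminate 8 elsewhere: F.
B and G share exactly the 2 values {4, 17}; by pigeonhole those values go to them, so strike 4, 17 from F.
F's domain is down to {27}, so F = 27.
No further eliminations apply; C can still be any of 2, 5.

2, 5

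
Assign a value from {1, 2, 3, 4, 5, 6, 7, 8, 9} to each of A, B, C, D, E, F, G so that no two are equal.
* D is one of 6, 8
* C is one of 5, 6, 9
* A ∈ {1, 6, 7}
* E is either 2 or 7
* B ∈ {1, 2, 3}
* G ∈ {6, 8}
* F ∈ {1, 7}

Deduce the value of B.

D and G between them cover only {6, 8} — a naked pair. Remove those values from A, C.
A and F between them cover only {1, 7} — a naked pair. Remove those values from B, E.
E must be 2 (only option left). So B can't be 2.
So B = 3.

3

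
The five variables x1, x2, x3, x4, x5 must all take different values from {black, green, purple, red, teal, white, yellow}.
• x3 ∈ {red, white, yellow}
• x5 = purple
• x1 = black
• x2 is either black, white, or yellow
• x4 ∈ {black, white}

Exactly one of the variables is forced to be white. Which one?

x1's domain is down to {black}, so x1 = black. Eliminate black elsewhere: x2, x4.
So white goes to x4.

x4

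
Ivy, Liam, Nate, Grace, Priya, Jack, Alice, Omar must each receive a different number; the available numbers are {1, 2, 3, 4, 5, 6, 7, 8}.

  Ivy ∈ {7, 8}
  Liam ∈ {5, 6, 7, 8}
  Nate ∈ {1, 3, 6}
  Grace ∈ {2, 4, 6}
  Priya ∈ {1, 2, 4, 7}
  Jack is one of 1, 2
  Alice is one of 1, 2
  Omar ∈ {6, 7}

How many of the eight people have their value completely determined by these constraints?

The 8 variables draw from only 8 values {1, 2, 3, 4, 5, 6, 7, 8}, so each is used; only Nate can be 3, hence Nate = 3.
Among the 7 still-open variables, 5 fits only Liam (and all 7 values in {1, 2, 4, 5, 6, 7, 8} must be used), so Liam = 5.
Among the 6 still-open variables, 8 fits only Ivy (and all 6 values in {1, 2, 4, 6, 7, 8} must be used), so Ivy = 8.
Jack and Alice share exactly the 2 values {1, 2}; by pigeonhole those values go to them, so strike 1, 2 from Grace, Priya.
Determined: Ivy=8, Liam=5, Nate=3. The other people each still have more than one consistent value. That makes 3.

3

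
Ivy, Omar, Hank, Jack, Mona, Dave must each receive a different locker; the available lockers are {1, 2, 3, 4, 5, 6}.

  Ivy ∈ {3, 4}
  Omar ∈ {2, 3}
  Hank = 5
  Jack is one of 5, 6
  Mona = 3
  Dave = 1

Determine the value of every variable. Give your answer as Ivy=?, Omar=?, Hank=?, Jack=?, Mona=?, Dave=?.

Ivy=4, Omar=2, Hank=5, Jack=6, Mona=3, Dave=1

Hank has just one choice, so Hank = 5. Eliminate 5 elsewhere: Jack.
Jack must be 6 (only option left).
Mona has just one choice, so Mona = 3. Strike 3 from Ivy, Omar.
Dave's domain is down to {1}, so Dave = 1.
Ivy must be 4 (only option left).
That leaves Omar = 2.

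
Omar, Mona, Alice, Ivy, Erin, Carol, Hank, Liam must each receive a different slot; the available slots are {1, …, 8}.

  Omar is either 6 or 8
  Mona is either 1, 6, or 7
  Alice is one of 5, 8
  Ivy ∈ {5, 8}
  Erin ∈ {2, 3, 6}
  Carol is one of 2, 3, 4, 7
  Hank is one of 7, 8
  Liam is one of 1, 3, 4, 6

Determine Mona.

The 2 variables Alice and Ivy are confined to {5, 8}, which locks those values in; drop them from Omar, Hank.
Omar has just one choice, so Omar = 6. Strike 6 from Mona, Erin, Liam.
Hank must be 7 (only option left). Eliminate 7 elsewhere: Mona, Carol.
So Mona = 1.

1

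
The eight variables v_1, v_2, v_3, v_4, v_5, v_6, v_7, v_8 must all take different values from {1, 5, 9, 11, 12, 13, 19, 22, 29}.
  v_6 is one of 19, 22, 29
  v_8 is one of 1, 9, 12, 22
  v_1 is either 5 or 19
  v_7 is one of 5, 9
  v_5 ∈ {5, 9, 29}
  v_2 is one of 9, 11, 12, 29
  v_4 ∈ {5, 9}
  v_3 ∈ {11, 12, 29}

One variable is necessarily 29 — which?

The 8 variables together cover exactly {1, 5, 9, 11, 12, 19, 22, 29} — 8 values for 8 variables — and 1 appears only in v_8's list, so v_8 = 1.
The 7 still-open variables draw from only 7 values {5, 9, 11, 12, 19, 22, 29}, so each is used; only v_6 can be 22, hence v_6 = 22.
The 6 still-open variables together cover exactly {5, 9, 11, 12, 19, 29} — 6 values for 6 variables — and 19 appears only in v_1's list, so v_1 = 19.
The 2 variables v_4 and v_7 are confined to {5, 9}, which locks those values in; drop them from v_2, v_5.
So 29 goes to v_5.

v_5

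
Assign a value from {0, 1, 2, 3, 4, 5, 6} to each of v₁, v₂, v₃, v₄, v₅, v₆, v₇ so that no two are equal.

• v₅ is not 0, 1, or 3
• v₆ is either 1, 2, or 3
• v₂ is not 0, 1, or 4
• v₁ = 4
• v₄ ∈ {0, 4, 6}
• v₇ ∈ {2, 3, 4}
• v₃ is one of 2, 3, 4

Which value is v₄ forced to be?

v₁ must be 4 (only option left). Remove 4 from v₃, v₄, v₅, v₇.
The 6 still-open variables draw from only 6 values {0, 1, 2, 3, 5, 6}, so each is used; only v₄ can be 0, hence v₄ = 0.

0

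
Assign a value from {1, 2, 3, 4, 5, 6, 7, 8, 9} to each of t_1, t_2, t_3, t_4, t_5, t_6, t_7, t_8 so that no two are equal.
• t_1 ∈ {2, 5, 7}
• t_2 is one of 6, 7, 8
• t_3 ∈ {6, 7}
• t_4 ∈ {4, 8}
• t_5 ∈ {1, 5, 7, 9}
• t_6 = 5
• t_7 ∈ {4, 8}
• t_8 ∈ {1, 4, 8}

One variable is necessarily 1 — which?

t_8

t_6 has just one choice, so t_6 = 5. Remove 5 from t_1, t_5.
The 7 still-open variables draw from only 7 values {1, 2, 4, 6, 7, 8, 9}, so each is used; only t_1 can be 2, hence t_1 = 2.
The 6 still-open variables together cover exactly {1, 4, 6, 7, 8, 9} — 6 values for 6 variables — and 9 appears only in t_5's list, so t_5 = 9.
The 5 still-open variables together cover exactly {1, 4, 6, 7, 8} — 5 values for 5 variables — and 1 appears only in t_8's list, so t_8 = 1.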